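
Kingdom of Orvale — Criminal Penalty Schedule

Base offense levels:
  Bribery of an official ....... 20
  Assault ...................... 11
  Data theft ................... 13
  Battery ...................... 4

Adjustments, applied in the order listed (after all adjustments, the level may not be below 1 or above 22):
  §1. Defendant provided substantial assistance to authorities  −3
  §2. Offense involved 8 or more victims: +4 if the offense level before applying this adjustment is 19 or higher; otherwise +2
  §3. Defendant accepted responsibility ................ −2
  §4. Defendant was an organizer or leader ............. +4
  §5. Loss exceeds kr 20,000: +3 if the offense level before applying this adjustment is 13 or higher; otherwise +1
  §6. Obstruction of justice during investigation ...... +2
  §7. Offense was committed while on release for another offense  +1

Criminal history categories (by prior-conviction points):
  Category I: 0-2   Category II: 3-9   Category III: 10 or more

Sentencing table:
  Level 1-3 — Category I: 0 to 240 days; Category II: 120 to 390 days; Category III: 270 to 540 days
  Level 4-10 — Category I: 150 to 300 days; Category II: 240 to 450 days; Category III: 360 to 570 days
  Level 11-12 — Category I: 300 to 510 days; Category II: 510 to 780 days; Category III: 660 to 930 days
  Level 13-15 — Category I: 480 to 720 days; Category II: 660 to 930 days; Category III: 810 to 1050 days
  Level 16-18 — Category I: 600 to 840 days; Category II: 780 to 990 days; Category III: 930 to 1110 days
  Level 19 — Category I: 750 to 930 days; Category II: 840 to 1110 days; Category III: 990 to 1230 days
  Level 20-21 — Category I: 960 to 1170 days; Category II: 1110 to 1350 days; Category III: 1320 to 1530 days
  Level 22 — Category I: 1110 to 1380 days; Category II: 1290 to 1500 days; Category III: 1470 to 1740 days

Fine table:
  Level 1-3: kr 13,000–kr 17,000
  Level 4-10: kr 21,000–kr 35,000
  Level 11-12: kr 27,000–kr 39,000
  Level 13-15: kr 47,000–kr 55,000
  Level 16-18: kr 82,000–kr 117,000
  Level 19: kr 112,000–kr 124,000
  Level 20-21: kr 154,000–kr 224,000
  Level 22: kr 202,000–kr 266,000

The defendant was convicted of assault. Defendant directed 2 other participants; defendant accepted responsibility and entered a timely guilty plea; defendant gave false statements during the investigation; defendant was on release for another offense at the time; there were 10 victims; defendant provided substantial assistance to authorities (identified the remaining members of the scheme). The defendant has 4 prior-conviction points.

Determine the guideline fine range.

Base offense level for assault: 11.
§1 applies: 11 − 3 = 8.
§2 applies (level before this adjustment is 8 < 19, so +2): 8 + 2 = 10.
§3 applies: 10 − 2 = 8.
§4 applies: 8 + 4 = 12.
§5 does not apply.
§6 applies: 12 + 2 = 14.
§7 applies: 14 + 1 = 15.
Final offense level: 15.
Level 15 falls in the 13-15 band.
Fine table: Level 13-15 → kr 47,000–kr 55,000.

kr 47,000–kr 55,000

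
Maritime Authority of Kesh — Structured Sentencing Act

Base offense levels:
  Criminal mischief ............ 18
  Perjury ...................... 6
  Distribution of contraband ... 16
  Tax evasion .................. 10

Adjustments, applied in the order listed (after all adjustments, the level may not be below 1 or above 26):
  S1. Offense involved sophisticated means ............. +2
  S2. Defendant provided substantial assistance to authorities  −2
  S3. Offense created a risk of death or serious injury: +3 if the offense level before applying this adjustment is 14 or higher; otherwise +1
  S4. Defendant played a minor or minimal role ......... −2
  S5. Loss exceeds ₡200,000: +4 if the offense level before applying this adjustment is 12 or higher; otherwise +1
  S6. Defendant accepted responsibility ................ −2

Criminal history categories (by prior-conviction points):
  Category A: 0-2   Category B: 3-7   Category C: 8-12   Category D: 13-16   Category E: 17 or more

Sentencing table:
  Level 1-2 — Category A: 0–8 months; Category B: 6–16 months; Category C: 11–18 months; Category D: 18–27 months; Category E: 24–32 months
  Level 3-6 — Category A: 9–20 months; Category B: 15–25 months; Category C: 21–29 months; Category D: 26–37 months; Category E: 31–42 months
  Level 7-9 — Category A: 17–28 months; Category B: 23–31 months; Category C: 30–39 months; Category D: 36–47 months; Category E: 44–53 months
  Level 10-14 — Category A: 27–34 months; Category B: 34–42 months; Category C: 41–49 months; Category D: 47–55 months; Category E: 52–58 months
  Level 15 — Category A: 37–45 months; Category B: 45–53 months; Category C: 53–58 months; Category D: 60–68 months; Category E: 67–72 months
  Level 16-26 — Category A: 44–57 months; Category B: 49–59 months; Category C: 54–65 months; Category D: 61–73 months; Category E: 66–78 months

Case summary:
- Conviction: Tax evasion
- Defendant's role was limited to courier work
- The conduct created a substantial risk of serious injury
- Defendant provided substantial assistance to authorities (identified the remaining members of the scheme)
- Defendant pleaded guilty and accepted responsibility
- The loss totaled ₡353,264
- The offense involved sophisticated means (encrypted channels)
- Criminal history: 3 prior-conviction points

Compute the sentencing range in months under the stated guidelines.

Base offense level for tax evasion: 10.
S1 applies: 10 + 2 = 12.
S2 applies: 12 − 2 = 10.
S3 applies (level before this adjustment is 10 < 14, so +1): 10 + 1 = 11.
S4 applies: 11 − 2 = 9.
S5 applies (level before this adjustment is 9 < 12, so +1): 9 + 1 = 10.
S6 applies: 10 − 2 = 8.
Final offense level: 8.
Criminal history: 3 prior points → Category B (3-7).
Level 8 falls in the 7-9 band.
Grid: Level 7-9 × Category B = 23-31 months.

23-31 months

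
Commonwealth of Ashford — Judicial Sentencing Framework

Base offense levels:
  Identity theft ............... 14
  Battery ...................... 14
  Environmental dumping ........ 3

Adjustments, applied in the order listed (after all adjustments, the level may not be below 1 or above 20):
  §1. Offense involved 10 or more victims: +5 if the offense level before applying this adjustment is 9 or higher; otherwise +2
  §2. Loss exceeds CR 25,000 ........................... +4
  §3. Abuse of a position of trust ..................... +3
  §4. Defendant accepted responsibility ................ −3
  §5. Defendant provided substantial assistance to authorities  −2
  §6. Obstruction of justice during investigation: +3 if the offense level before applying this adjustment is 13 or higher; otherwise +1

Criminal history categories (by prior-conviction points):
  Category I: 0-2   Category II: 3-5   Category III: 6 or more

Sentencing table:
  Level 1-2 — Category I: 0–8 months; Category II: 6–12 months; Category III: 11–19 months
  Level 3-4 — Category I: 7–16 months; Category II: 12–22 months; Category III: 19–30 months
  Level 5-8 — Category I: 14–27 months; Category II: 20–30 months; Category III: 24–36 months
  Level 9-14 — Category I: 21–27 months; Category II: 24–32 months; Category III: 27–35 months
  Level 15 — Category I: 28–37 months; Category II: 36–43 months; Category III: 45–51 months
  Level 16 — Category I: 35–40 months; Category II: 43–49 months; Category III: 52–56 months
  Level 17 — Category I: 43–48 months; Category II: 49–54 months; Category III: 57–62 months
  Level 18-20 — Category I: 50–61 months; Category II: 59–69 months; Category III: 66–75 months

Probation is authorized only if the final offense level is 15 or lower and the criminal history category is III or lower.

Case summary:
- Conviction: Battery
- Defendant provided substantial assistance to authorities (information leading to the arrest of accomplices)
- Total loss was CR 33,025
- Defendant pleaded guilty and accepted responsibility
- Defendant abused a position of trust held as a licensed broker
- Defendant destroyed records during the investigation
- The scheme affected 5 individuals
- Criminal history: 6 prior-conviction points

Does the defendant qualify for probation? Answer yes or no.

No

Base offense level for battery: 14.
§1 does not apply.
§2 applies: 14 + 4 = 18.
§3 applies: 18 + 3 = 21.
§4 applies: 21 − 3 = 18.
§5 applies: 18 − 2 = 16.
§6 applies (level before this adjustment is 16 ≥ 13, so +3): 16 + 3 = 19.
Final offense level: 19.
Criminal history: 6 prior points → Category III (6+).
Level 19 falls in the 18-20 band.
Grid: Level 18-20 × Category III = 66-75 months.
Probation check: level 19 > 15 and category III ≤ III → not eligible.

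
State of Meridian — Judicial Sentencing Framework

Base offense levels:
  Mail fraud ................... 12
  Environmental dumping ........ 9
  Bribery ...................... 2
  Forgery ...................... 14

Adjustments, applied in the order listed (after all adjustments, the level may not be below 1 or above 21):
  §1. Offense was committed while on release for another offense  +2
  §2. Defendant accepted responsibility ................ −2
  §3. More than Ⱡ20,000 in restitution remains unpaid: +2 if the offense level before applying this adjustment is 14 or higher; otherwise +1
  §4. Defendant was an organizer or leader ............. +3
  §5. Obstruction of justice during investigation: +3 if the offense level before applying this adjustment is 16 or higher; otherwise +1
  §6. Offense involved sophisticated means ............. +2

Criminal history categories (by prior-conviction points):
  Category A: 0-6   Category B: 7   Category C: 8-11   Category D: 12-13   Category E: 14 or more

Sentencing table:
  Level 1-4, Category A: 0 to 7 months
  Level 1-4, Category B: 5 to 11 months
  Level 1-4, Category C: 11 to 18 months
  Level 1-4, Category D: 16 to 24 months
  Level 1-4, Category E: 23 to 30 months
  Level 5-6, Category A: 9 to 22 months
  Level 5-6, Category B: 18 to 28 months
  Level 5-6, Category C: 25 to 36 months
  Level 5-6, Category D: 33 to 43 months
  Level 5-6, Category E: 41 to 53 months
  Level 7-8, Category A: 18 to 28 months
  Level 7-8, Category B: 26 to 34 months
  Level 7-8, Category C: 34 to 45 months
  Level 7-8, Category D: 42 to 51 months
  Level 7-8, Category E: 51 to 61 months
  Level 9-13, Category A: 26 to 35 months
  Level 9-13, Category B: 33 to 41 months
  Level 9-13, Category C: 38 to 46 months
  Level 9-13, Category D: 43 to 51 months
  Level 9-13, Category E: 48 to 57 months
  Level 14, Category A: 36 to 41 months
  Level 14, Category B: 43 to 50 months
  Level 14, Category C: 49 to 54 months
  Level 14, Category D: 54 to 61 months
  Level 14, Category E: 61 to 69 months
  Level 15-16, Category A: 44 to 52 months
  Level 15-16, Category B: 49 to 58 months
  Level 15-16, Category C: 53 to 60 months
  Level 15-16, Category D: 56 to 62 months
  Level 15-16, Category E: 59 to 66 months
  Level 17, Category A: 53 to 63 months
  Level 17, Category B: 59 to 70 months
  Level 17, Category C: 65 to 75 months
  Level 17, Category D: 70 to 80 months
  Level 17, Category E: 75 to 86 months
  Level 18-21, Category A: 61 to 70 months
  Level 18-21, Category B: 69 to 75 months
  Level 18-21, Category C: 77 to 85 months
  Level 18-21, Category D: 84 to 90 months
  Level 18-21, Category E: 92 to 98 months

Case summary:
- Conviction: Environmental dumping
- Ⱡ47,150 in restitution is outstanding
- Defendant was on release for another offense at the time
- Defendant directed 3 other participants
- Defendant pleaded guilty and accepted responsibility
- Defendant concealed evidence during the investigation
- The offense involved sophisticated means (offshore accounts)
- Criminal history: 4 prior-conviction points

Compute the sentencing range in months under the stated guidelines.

44-52 months

Base offense level for environmental dumping: 9.
§1 applies: 9 + 2 = 11.
§2 applies: 11 − 2 = 9.
§3 applies (level before this adjustment is 9 < 14, so +1): 9 + 1 = 10.
§4 applies: 10 + 3 = 13.
§5 applies (level before this adjustment is 13 < 16, so +1): 13 + 1 = 14.
§6 applies: 14 + 2 = 16.
Final offense level: 16.
Criminal history: 4 prior points → Category A (0-6).
Level 16 falls in the 15-16 band.
Grid: Level 15-16 × Category A = 44-52 months.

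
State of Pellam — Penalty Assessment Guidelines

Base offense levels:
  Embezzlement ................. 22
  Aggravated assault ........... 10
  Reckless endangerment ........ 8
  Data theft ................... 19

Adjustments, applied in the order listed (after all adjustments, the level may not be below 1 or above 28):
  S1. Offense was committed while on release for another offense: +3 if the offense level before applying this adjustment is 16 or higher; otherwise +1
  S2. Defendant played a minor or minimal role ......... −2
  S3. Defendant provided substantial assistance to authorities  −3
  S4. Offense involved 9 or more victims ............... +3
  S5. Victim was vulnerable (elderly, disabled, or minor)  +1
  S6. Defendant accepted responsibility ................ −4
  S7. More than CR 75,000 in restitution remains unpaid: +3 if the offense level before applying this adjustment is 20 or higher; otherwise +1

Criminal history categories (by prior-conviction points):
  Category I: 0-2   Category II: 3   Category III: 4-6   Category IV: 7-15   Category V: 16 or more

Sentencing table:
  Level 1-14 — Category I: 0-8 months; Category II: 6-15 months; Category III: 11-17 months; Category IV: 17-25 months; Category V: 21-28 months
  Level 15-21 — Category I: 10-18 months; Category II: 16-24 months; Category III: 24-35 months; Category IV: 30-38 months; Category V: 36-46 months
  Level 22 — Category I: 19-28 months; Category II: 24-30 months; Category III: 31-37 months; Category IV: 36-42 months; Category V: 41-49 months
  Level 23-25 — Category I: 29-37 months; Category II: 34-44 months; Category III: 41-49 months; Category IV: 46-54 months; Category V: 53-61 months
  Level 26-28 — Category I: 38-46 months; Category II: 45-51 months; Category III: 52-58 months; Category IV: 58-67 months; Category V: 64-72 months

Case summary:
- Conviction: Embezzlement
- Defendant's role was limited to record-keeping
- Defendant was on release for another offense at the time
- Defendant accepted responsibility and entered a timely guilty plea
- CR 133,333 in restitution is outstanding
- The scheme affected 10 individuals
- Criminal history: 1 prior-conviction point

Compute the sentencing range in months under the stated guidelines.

Base offense level for embezzlement: 22.
S1 applies (level before this adjustment is 22 ≥ 16, so +3): 22 + 3 = 25.
S2 applies: 25 − 2 = 23.
S3 does not apply.
S4 applies: 23 + 3 = 26.
S6 applies: 26 − 4 = 22.
S7 applies (level before this adjustment is 22 ≥ 20, so +3): 22 + 3 = 25.
Final offense level: 25.
Criminal history: 1 prior point → Category I (0-2).
Level 25 falls in the 23-25 band.
Grid: Level 23-25 × Category I = 29-37 months.

29-37 months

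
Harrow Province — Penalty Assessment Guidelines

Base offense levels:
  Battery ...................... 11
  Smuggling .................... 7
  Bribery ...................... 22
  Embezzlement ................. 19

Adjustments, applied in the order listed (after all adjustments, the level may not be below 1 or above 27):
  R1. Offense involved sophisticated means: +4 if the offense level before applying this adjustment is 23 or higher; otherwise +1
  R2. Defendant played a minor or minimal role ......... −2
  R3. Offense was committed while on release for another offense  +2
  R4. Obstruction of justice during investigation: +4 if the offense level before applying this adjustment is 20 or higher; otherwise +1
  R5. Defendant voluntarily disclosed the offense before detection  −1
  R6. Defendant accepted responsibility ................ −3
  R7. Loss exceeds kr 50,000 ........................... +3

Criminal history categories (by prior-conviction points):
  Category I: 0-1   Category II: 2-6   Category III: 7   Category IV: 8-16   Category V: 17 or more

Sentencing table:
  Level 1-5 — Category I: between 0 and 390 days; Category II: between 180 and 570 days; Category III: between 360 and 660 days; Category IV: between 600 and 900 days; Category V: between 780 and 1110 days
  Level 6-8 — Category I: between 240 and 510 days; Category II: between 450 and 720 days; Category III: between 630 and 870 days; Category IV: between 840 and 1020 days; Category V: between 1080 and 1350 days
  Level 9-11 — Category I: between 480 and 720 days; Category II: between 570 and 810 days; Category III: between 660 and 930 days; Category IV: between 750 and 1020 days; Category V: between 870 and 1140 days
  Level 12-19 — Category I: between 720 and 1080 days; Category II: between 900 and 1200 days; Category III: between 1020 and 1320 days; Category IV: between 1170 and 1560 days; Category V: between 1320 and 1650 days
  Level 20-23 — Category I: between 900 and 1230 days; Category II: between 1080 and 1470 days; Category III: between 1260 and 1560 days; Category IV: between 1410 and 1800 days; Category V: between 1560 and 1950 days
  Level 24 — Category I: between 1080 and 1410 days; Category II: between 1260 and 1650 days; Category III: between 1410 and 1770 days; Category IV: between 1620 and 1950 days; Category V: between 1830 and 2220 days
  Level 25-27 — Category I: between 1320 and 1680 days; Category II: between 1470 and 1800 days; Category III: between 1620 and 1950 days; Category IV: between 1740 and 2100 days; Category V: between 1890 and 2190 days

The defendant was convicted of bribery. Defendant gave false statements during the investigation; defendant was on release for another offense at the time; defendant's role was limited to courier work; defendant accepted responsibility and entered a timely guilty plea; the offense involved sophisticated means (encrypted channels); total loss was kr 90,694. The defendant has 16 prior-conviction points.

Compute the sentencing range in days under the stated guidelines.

1740-2100 days

Base offense level for bribery: 22.
R1 applies (level before this adjustment is 22 < 23, so +1): 22 + 1 = 23.
R2 applies: 23 − 2 = 21.
R3 applies: 21 + 2 = 23.
R4 applies (level before this adjustment is 23 ≥ 20, so +4): 23 + 4 = 27.
R5 does not apply.
R6 applies: 27 − 3 = 24.
R7 applies: 24 + 3 = 27.
Final offense level: 27.
Criminal history: 16 prior points → Category IV (8-16).
Level 27 falls in the 25-27 band.
Grid: Level 25-27 × Category IV = 1740-2100 days.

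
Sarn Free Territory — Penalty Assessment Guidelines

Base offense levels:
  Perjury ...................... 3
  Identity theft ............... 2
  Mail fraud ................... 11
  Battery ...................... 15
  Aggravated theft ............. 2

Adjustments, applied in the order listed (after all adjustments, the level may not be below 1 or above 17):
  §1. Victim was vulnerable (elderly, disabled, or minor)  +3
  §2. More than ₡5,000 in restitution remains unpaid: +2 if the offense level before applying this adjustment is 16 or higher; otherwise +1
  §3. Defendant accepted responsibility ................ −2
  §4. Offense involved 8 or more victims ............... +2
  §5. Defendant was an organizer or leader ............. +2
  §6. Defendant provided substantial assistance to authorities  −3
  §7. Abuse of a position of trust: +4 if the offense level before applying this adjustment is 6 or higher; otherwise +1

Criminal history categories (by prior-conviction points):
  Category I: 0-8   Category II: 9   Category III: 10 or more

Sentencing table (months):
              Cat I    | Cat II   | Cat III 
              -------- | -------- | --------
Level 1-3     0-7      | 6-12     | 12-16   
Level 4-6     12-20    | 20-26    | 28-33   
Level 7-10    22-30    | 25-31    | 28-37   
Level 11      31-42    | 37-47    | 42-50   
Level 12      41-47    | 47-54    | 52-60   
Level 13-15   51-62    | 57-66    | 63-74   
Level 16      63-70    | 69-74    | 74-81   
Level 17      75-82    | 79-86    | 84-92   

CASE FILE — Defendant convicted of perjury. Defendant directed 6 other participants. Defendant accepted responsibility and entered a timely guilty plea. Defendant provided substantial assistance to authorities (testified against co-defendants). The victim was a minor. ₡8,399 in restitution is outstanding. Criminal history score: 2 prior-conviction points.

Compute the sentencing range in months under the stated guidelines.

Base offense level for perjury: 3.
§1 applies: 3 + 3 = 6.
§2 applies (level before this adjustment is 6 < 16, so +1): 6 + 1 = 7.
§3 applies: 7 − 2 = 5.
§4 does not apply.
§5 applies: 5 + 2 = 7.
§6 applies: 7 − 3 = 4.
§7 does not apply.
Final offense level: 4.
Criminal history: 2 prior points → Category I (0-8).
Level 4 falls in the 4-6 band.
Grid: Level 4-6 × Category I = 12-20 months.

12-20 months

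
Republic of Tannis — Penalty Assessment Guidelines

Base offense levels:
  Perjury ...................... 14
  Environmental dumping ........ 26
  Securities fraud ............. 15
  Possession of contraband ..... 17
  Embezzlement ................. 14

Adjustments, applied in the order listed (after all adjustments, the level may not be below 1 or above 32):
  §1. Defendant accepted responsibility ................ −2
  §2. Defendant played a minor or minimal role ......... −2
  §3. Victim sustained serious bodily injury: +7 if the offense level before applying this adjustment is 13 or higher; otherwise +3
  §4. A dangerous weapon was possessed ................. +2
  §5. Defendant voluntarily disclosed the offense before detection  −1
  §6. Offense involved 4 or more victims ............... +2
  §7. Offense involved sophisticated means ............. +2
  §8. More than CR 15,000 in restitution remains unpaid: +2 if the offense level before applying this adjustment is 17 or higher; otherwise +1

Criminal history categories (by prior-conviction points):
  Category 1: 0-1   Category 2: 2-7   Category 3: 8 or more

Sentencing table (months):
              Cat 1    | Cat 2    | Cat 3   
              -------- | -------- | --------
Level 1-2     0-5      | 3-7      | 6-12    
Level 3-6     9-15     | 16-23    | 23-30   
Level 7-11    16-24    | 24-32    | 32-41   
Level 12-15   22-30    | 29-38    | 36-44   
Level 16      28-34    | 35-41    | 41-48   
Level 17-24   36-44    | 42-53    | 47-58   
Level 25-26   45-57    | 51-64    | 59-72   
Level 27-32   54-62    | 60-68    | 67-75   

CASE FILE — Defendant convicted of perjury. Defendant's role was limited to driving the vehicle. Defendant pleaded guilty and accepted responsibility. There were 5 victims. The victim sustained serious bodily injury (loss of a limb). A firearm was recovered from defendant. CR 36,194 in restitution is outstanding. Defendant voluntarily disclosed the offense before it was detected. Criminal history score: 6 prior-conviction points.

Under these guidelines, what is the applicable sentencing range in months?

Base offense level for perjury: 14.
§1 applies: 14 − 2 = 12.
§2 applies: 12 − 2 = 10.
§3 applies (level before this adjustment is 10 < 13, so +3): 10 + 3 = 13.
§4 applies: 13 + 2 = 15.
§5 applies: 15 − 1 = 14.
§6 applies: 14 + 2 = 16.
§8 applies (level before this adjustment is 16 < 17, so +1): 16 + 1 = 17.
Final offense level: 17.
Criminal history: 6 prior points → Category 2 (2-7).
Level 17 falls in the 17-24 band.
Grid: Level 17-24 × Category 2 = 42-53 months.

42-53 months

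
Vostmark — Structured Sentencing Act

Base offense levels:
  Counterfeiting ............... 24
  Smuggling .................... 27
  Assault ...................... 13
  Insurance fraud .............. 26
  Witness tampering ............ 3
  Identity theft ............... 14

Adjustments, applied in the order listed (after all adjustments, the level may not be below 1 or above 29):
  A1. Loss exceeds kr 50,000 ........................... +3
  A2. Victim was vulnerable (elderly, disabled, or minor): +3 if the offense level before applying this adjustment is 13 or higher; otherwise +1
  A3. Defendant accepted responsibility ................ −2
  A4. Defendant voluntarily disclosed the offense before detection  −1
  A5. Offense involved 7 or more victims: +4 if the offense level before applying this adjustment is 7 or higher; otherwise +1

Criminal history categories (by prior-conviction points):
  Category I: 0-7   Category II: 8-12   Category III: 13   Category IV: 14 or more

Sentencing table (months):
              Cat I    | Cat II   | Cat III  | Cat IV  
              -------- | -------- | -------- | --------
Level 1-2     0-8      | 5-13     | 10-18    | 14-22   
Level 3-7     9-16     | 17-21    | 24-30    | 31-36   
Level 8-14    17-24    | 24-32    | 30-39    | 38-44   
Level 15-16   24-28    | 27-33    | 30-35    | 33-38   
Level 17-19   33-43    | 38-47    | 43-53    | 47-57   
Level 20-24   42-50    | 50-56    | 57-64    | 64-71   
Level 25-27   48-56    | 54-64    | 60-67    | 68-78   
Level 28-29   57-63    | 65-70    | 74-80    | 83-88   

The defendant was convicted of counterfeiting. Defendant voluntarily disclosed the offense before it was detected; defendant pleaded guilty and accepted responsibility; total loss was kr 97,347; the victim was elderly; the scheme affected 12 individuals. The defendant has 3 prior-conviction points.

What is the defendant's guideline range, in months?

57-63 months

Base offense level for counterfeiting: 24.
A1 applies: 24 + 3 = 27.
A2 applies (level before this adjustment is 27 ≥ 13, so +3): 27 + 3 = 30.
A3 applies: 30 − 2 = 28.
A4 applies: 28 − 1 = 27.
A5 applies (level before this adjustment is 27 ≥ 7, so +4): 27 + 4 = 31.
Level 31 exceeds the maximum of 29; capped at 29.
Final offense level: 29.
Criminal history: 3 prior points → Category I (0-7).
Level 29 falls in the 28-29 band.
Grid: Level 28-29 × Category I = 57-63 months.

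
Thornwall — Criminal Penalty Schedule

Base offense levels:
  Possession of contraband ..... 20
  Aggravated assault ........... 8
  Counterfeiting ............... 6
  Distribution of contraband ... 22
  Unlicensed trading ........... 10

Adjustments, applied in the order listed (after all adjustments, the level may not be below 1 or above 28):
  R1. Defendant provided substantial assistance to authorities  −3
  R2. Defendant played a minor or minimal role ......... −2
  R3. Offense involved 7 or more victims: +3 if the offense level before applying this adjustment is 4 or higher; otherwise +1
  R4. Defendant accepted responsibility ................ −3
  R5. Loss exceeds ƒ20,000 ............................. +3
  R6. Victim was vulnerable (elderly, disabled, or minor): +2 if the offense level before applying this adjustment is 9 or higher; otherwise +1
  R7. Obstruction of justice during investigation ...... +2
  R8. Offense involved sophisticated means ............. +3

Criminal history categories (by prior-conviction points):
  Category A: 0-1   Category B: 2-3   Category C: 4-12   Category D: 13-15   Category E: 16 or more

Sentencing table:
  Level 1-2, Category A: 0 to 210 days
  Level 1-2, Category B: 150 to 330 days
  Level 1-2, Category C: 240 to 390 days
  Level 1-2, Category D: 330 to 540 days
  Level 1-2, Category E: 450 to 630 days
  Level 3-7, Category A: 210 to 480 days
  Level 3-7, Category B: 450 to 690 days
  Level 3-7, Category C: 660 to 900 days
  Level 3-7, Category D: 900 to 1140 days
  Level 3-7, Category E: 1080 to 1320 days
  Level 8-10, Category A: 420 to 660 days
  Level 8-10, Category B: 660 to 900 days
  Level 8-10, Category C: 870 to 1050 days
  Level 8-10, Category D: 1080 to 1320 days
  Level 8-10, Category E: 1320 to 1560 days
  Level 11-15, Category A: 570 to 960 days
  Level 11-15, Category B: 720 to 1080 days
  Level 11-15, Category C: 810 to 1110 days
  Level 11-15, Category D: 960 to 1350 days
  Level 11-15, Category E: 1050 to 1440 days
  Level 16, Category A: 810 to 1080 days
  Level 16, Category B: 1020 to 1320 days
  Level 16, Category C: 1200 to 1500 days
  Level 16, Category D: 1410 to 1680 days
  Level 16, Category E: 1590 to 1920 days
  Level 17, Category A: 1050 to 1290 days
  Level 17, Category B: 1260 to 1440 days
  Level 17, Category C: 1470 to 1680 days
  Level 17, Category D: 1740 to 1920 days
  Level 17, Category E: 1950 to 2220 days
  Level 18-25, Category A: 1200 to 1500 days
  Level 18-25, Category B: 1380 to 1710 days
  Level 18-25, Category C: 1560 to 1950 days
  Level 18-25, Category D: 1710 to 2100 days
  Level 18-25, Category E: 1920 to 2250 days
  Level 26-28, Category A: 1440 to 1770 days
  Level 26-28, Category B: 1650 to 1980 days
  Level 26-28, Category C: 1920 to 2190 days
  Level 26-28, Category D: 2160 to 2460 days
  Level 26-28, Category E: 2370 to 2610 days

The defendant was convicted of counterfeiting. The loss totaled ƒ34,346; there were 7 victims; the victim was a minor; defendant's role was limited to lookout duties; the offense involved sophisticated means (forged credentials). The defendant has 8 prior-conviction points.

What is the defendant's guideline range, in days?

Base offense level for counterfeiting: 6.
R1 does not apply.
R2 applies: 6 − 2 = 4.
R3 applies (level before this adjustment is 4 ≥ 4, so +3): 4 + 3 = 7.
R5 applies: 7 + 3 = 10.
R6 applies (level before this adjustment is 10 ≥ 9, so +2): 10 + 2 = 12.
R8 applies: 12 + 3 = 15.
Final offense level: 15.
Criminal history: 8 prior points → Category C (4-12).
Level 15 falls in the 11-15 band.
Grid: Level 11-15 × Category C = 810-1110 days.

810-1110 days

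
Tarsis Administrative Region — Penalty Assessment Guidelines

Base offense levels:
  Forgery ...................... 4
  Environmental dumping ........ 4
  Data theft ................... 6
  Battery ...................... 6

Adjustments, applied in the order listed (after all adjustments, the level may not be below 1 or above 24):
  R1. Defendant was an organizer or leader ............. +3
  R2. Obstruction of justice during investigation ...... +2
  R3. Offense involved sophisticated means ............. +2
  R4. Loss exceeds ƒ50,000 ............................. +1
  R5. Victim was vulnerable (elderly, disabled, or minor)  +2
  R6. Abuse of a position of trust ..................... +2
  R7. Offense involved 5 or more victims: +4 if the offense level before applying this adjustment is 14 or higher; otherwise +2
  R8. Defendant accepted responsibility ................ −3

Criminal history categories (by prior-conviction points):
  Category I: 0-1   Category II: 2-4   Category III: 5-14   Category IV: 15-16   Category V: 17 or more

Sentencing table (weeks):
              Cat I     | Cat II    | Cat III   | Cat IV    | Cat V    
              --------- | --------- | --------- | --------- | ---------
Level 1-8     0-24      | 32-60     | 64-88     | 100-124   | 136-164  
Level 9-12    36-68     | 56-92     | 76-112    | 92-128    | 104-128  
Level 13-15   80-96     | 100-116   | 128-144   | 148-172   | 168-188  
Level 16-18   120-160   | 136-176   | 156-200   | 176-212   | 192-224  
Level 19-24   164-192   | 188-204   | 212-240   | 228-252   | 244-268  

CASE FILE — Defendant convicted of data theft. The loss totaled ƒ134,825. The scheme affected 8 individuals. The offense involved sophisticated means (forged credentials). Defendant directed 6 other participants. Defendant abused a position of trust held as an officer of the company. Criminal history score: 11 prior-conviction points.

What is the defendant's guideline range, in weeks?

156-200 weeks

Base offense level for data theft: 6.
R1 applies: 6 + 3 = 9.
R3 applies: 9 + 2 = 11.
R4 applies: 11 + 1 = 12.
R5 does not apply.
R6 applies: 12 + 2 = 14.
R7 applies (level before this adjustment is 14 ≥ 14, so +4): 14 + 4 = 18.
Final offense level: 18.
Criminal history: 11 prior points → Category III (5-14).
Level 18 falls in the 16-18 band.
Grid: Level 16-18 × Category III = 156-200 weeks.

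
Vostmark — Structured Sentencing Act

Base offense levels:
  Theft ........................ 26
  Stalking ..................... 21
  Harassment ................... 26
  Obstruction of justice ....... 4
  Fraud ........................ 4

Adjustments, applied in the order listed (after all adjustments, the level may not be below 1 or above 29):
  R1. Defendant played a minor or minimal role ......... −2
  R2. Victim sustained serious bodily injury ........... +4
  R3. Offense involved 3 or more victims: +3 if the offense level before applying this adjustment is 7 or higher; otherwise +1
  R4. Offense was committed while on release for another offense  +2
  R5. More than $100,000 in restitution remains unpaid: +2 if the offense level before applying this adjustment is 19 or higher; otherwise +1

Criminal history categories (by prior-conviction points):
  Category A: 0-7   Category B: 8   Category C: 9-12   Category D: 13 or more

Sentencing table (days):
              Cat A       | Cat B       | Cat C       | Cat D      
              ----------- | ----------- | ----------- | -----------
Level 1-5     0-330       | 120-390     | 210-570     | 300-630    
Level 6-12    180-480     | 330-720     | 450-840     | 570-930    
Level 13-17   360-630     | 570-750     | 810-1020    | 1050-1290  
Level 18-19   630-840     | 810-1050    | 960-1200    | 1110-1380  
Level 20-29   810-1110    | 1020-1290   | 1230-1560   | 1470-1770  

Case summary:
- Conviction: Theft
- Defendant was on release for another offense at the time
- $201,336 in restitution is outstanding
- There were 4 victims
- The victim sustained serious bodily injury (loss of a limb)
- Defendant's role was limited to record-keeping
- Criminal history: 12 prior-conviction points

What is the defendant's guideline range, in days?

1230-1560 days

Base offense level for theft: 26.
R1 applies: 26 − 2 = 24.
R2 applies: 24 + 4 = 28.
R3 applies (level before this adjustment is 28 ≥ 7, so +3): 28 + 3 = 31.
R4 applies: 31 + 2 = 33.
R5 applies (level before this adjustment is 33 ≥ 19, so +2): 33 + 2 = 35.
Level 35 exceeds the maximum of 29; capped at 29.
Final offense level: 29.
Criminal history: 12 prior points → Category C (9-12).
Level 29 falls in the 20-29 band.
Grid: Level 20-29 × Category C = 1230-1560 days.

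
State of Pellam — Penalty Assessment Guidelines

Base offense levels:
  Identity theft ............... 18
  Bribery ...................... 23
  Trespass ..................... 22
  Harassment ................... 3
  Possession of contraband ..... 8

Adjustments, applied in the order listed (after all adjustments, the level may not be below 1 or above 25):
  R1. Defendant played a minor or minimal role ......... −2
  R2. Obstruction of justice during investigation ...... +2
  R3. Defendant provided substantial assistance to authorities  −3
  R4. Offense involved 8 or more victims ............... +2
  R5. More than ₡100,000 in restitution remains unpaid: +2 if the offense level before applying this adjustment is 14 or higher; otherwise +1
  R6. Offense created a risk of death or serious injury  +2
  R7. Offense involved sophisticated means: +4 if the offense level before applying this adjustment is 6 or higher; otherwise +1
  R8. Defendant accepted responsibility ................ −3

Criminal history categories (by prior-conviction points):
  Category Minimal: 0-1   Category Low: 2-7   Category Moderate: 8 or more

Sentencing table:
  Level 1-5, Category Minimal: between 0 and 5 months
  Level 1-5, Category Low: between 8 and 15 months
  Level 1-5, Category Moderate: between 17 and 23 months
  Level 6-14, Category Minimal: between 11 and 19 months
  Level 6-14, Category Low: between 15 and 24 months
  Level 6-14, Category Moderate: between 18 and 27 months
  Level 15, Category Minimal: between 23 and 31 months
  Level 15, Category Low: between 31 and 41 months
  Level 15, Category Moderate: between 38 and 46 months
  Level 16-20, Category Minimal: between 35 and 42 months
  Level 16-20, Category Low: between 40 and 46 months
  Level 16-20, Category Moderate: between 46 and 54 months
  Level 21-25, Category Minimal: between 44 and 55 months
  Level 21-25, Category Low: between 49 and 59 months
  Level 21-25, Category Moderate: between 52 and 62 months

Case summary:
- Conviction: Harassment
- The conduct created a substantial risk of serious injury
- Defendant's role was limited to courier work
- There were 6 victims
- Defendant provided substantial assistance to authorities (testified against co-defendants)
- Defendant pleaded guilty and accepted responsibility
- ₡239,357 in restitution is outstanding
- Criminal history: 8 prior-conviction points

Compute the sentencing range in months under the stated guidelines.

Base offense level for harassment: 3.
R1 applies: 3 − 2 = 1.
R3 applies: 1 − 3 = -2.
R4 does not apply.
R5 applies (level before this adjustment is -2 < 14, so +1): -2 + 1 = -1.
R6 applies: -1 + 2 = 1.
R8 applies: 1 − 3 = -2.
Level -2 is below the minimum of 1; floored at 1.
Final offense level: 1.
Criminal history: 8 prior points → Category Moderate (8+).
Level 1 falls in the 1-5 band.
Grid: Level 1-5 × Category Moderate = 17-23 months.

17-23 months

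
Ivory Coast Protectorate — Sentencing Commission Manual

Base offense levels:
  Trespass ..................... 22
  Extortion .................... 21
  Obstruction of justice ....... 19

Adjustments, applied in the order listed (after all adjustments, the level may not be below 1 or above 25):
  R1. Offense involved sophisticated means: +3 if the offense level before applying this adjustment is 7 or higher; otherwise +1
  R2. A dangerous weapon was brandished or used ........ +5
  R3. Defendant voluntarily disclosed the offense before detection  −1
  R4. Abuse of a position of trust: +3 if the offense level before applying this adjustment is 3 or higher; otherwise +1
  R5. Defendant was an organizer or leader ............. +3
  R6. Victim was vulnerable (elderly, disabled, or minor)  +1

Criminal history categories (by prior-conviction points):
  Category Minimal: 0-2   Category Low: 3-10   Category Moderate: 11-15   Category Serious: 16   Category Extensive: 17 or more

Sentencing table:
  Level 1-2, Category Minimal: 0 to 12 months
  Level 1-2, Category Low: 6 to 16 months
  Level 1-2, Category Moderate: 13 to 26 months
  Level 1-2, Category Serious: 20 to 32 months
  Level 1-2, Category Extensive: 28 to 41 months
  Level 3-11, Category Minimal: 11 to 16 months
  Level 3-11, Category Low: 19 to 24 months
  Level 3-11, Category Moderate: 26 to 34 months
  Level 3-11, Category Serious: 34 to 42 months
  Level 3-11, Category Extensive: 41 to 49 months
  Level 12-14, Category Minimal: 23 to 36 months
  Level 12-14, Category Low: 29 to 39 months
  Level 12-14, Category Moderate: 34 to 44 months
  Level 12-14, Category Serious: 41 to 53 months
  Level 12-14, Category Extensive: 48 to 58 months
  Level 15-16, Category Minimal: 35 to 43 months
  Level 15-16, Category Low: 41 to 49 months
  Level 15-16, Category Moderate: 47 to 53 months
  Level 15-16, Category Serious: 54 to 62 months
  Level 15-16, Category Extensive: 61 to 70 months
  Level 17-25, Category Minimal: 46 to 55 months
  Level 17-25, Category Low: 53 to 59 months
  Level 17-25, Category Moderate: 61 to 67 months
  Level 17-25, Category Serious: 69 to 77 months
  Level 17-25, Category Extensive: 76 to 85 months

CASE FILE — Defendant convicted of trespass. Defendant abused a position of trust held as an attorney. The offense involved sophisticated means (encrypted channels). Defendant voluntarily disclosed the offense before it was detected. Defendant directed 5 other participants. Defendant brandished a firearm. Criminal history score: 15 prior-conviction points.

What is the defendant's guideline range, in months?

61-67 months

Base offense level for trespass: 22.
R1 applies (level before this adjustment is 22 ≥ 7, so +3): 22 + 3 = 25.
R2 applies: 25 + 5 = 30.
R3 applies: 30 − 1 = 29.
R4 applies (level before this adjustment is 29 ≥ 3, so +3): 29 + 3 = 32.
R5 applies: 32 + 3 = 35.
R6 does not apply.
Level 35 exceeds the maximum of 25; capped at 25.
Final offense level: 25.
Criminal history: 15 prior points → Category Moderate (11-15).
Level 25 falls in the 17-25 band.
Grid: Level 17-25 × Category Moderate = 61-67 months.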